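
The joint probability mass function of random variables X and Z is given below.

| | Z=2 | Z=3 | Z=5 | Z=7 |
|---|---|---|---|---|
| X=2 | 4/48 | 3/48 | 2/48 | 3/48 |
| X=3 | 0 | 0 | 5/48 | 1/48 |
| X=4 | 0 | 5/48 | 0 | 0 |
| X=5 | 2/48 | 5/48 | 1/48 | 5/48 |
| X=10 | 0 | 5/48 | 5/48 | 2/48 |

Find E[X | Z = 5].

74/13

P(Z = 5) = 13/48.
Σ X·P over the event = 2·(2/48) + 3·(5/48) + 5·(1/48) + 10·(5/48) = 37/24.
E[X | Z = 5] = (37/24) / (13/48) = 74/13.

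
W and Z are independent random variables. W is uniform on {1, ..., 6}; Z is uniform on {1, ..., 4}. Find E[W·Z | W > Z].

145/14

P(W > Z) = 7/12.
Summing WZ·P(x,y) over outcomes with W > Z gives 145/24.
E[W·Z | W > Z] = (145/24) / (7/12) = 145/14.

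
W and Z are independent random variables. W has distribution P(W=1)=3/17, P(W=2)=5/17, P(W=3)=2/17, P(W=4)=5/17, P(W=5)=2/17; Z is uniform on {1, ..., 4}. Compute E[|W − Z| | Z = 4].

23/17

P(Z = 4) = 1/4.
Summing |W−Z|·P(x,y) over outcomes with Z = 4 gives 23/68.
E[|W − Z| | Z = 4] = (23/68) / (1/4) = 23/17.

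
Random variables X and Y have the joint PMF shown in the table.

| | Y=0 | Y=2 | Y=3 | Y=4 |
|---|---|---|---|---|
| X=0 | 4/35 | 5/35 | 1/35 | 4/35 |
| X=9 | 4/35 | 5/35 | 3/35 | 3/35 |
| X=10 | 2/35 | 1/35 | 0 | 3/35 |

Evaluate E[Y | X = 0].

29/14

P(X = 0) = 2/5.
Σ Y·P over the event = 0·(4/35) + 2·(5/35) + 3·(1/35) + 4·(4/35) = 29/35.
E[Y | X = 0] = (29/35) / (2/5) = 29/14.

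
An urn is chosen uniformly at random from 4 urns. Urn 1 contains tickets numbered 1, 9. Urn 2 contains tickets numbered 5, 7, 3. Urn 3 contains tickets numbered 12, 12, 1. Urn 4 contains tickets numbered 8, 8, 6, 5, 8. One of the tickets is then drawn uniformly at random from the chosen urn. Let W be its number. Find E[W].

19/3

E[W | urn 1] = (1+9)/2 = 5.
E[W | urn 2] = (5+7+3)/3 = 5.
E[W | urn 3] = (12+12+1)/3 = 25/3.
E[W | urn 4] = (8+8+6+5+8)/5 = 7.
E[W] = (1/4)·(5) + (1/4)·(5) + (1/4)·(25/3) + (1/4)·(7) = 19/3.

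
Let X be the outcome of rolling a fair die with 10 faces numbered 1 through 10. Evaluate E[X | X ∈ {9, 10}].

19/2

P(X ∈ {9, 10}) = 1/5.
Σ over the event: 9·1/10 + 10·1/10 = 19/10.
E[X | X ∈ {9, 10}] = (19/10) / (1/5) = 19/2.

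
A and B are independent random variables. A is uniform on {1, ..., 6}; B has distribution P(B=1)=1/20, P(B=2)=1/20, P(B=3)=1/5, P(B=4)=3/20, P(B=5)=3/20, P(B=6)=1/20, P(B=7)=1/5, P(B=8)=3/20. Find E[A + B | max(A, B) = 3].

P(max(A, B) = 3) = 7/60.
Summing (A+B)·P(x,y) over outcomes with max(A, B) = 3 gives 23/40.
E[A + B | max(A, B) = 3] = (23/40) / (7/60) = 69/14.

69/14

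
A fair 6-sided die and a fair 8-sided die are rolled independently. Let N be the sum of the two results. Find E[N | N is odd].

8

P(N is odd) = 1/2.
Σ over the event: 3·1/24 + 5·1/12 + 7·1/8 + 9·1/8 + 11·1/12 + 13·1/24 = 4.
E[N | N is odd] = (4) / (1/2) = 8.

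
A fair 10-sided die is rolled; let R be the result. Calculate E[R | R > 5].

Given R > 5, R is equally likely to be any of {6, 7, 8, 9, 10}.
E[R | R > 5] = (6 + 7 + 8 + 9 + 10) / 5 = 8.

8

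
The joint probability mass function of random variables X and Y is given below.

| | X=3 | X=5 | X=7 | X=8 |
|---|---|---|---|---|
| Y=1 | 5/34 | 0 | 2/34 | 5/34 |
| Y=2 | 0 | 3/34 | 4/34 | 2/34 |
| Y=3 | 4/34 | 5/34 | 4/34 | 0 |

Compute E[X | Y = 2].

59/9

P(Y = 2) = 9/34.
Σ X·P over the event = 5·(3/34) + 7·(4/34) + 8·(2/34) = 59/34.
E[X | Y = 2] = (59/34) / (9/34) = 59/9.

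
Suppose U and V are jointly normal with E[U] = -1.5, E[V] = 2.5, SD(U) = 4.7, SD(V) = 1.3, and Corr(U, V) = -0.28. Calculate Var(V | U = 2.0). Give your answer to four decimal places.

1.5575

Var(V | U=x) = (1 − ρ²)·σ_V².
Var(V | U=2.0) = (1.3)²·(1 − (-0.28)²) = 1.69·0.9216 = 1.5575.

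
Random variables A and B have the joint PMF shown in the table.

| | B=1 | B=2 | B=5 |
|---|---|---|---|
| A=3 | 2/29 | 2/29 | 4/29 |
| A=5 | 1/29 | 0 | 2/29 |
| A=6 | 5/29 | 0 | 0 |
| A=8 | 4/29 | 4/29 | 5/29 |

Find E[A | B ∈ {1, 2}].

37/6

P(B ∈ {1, 2}) = 18/29.
Σ A·P over the event = 3·(2/29) + 3·(2/29) + 5·(1/29) + 6·(5/29) + 8·(4/29) + 8·(4/29) = 111/29.
E[A | B ∈ {1, 2}] = (111/29) / (18/29) = 37/6.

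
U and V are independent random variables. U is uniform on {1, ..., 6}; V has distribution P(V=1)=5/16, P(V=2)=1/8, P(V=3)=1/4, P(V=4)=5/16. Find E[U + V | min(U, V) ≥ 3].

145/18

P(min(U, V) ≥ 3) = 3/8.
Summing (U+V)·P(x,y) over outcomes with min(U, V) ≥ 3 gives 145/48.
E[U + V | min(U, V) ≥ 3] = (145/48) / (3/8) = 145/18.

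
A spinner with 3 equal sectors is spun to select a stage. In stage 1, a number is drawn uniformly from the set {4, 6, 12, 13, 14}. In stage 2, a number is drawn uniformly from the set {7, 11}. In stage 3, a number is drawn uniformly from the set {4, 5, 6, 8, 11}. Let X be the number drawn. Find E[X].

E[X | stage 1] = (4+6+12+13+14)/5 = 49/5.
E[X | stage 2] = (7+11)/2 = 9.
E[X | stage 3] = (4+5+6+8+11)/5 = 34/5.
E[X] = (1/3)·(49/5) + (1/3)·(9) + (1/3)·(34/5) = 128/15.

128/15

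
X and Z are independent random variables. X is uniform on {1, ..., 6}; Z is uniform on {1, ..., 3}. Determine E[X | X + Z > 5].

44/9

Outcomes with X + Z > 5: (3,3), (4,2), (4,3), (5,1), (5,2), (5,3), (6,1), (6,2), (6,3), each with probability 1/18.
E[X | X + Z > 5] = (3 + 4 + 4 + 5 + 5 + 5 + 6 + 6 + 6) / 9 = 44/9.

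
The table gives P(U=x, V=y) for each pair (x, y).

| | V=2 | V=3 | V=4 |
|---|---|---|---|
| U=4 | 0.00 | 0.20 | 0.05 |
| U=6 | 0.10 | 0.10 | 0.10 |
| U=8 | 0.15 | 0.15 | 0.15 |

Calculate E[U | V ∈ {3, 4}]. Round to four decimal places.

P(V ∈ {3, 4}) = 0.75.
Σ U·P over the event = 4·(0.20) + 4·(0.05) + 6·(0.10) + 6·(0.10) + 8·(0.15) + 8·(0.15) = 4.60.
E[U | V ∈ {3, 4}] = (4.60) / (0.75) = 6.1333.

6.1333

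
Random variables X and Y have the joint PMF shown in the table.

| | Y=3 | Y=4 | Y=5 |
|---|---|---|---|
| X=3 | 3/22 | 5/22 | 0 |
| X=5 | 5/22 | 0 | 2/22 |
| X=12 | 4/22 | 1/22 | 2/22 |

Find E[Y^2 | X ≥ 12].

102/7

P(X ≥ 12) = 7/22.
Σ Y^2·P over the event = 9·(4/22) + 16·(1/22) + 25·(2/22) = 51/11.
E[Y^2 | X ≥ 12] = (51/11) / (7/22) = 102/7.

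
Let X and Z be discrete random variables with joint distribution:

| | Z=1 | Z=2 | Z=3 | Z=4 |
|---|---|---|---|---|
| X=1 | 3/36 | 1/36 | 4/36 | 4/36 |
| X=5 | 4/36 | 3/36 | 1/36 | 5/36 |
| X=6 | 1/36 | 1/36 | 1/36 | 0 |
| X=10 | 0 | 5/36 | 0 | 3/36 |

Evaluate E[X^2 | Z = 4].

P(Z = 4) = 1/3.
Σ X^2·P over the event = 1·(4/36) + 25·(5/36) + 100·(3/36) = 143/12.
E[X^2 | Z = 4] = (143/12) / (1/3) = 143/4.

143/4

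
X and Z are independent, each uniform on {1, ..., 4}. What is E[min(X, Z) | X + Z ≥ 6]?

17/6

Outcomes with X + Z ≥ 6: (2,4), (3,3), (3,4), (4,2), (4,3), (4,4), each with probability 1/16.
E[min(X, Z) | X + Z ≥ 6] = (2 + 3 + 3 + 2 + 3 + 4) / 6 = 17/6.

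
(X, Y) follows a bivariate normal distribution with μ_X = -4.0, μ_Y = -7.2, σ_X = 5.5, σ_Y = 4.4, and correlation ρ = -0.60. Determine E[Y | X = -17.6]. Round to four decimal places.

For a bivariate normal, E[Y | X=x] = μ_Y + ρ·(σ_Y/σ_X)·(x − μ_X).
E[Y | X=-17.6] = -7.2 + (-0.60)·(4.4/5.5)·(-17.6 − (-4.0)) = -7.2 + (-0.48)·(-13.6) = -0.6720.

-0.6720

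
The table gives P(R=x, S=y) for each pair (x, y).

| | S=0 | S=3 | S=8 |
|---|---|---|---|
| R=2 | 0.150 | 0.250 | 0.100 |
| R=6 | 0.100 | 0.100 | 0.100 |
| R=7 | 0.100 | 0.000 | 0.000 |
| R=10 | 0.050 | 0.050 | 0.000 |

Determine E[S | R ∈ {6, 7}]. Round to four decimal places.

2.7500

P(R ∈ {6, 7}) = 0.400.
Σ S·P over the event = 0·(0.100) + 3·(0.100) + 8·(0.100) + 0·(0.100) = 1.100.
E[S | R ∈ {6, 7}] = (1.100) / (0.400) = 2.7500.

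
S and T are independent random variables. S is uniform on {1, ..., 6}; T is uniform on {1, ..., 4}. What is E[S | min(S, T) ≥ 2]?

4

P(min(S, T) ≥ 2) = 5/8.
Summing S·P(x,y) over outcomes with min(S, T) ≥ 2 gives 5/2.
E[S | min(S, T) ≥ 2] = (5/2) / (5/8) = 4.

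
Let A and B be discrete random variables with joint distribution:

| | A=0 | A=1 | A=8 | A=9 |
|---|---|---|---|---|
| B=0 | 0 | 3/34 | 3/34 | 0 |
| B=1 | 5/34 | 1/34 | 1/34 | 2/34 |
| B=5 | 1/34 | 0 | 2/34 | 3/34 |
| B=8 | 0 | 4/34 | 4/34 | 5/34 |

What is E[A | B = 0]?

P(B = 0) = 3/17.
Σ A·P over the event = 1·(3/34) + 8·(3/34) = 27/34.
E[A | B = 0] = (27/34) / (3/17) = 9/2.

9/2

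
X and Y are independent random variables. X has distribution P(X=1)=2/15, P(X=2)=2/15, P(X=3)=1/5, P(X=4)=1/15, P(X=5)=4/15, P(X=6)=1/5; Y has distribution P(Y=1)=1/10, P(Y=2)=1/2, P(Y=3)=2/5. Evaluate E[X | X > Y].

239/50

P(X > Y) = 2/3.
Summing X·P(x,y) over outcomes with X > Y gives 239/75.
E[X | X > Y] = (239/75) / (2/3) = 239/50.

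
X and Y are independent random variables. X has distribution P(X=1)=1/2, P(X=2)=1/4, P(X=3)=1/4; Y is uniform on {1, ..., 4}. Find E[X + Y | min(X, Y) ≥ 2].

P(min(X, Y) ≥ 2) = 3/8.
Summing (X+Y)·P(x,y) over outcomes with min(X, Y) ≥ 2 gives 33/16.
E[X + Y | min(X, Y) ≥ 2] = (33/16) / (3/8) = 11/2.

11/2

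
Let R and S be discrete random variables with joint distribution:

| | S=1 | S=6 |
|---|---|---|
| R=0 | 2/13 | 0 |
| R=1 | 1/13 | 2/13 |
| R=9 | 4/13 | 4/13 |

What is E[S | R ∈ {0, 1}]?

P(R ∈ {0, 1}) = 5/13.
Summing S·P(R=x,S=y) over the conditioning event gives 15/13.
E[S | R ∈ {0, 1}] = (15/13) / (5/13) = 3.

3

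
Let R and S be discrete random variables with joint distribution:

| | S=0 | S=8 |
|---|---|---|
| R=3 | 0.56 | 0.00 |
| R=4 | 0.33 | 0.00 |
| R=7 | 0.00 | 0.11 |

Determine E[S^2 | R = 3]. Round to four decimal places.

P(R = 3) = 0.56.
Σ S^2·P over the event = 0·(0.56) = 0.00.
E[S^2 | R = 3] = (0.00) / (0.56) = 0.0000.

0.0000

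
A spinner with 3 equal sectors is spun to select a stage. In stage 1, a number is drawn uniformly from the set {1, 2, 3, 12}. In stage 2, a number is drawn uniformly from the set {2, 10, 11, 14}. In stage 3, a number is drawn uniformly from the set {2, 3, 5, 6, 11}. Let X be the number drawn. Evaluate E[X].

E[X | stage 1] = (1+2+3+12)/4 = 9/2.
E[X | stage 2] = (2+10+11+14)/4 = 37/4.
E[X | stage 3] = (2+3+5+6+11)/5 = 27/5.
By the law of total expectation,
E[X] = (1/3)·(9/2) + (1/3)·(37/4) + (1/3)·(27/5) = 383/60.

383/60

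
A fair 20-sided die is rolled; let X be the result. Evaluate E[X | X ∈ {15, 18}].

P(X ∈ {15, 18}) = 1/10.
Σ over the event: 15·1/20 + 18·1/20 = 33/20.
E[X | X ∈ {15, 18}] = (33/20) / (1/10) = 33/2.

33/2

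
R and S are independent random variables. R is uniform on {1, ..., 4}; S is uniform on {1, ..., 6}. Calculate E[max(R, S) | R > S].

10/3

Outcomes with R > S: (2,1), (3,1), (3,2), (4,1), (4,2), (4,3), each with probability 1/24.
E[max(R, S) | R > S] = (2 + 3 + 3 + 4 + 4 + 4) / 6 = 10/3.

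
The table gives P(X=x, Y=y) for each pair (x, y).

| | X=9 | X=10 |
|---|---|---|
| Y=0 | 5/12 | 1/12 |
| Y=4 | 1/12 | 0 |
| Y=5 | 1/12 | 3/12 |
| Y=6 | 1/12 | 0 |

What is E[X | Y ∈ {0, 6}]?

64/7

P(Y ∈ {0, 6}) = 7/12.
Summing X·P(X=x,Y=y) over the conditioning event gives 16/3.
E[X | Y ∈ {0, 6}] = (16/3) / (7/12) = 64/7.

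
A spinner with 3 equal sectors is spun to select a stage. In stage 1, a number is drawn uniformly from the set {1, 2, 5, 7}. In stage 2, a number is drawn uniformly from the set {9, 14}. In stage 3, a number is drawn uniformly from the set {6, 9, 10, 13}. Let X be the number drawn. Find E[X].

33/4

E[X | stage 1] = (1+2+5+7)/4 = 15/4.
E[X | stage 2] = (9+14)/2 = 23/2.
E[X | stage 3] = (6+9+10+13)/4 = 19/2.
By the law of total expectation,
E[X] = (1/3)·(15/4) + (1/3)·(23/2) + (1/3)·(19/2) = 33/4.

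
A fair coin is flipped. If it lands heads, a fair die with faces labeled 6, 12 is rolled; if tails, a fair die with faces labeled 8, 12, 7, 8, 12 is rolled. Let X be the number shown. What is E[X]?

E[X | heads] = (6+12)/2 = 9.
E[X | tails] = (8+12+7+8+12)/5 = 47/5.
By the law of total expectation,
E[X] = (1/2)·(9) + (1/2)·(47/5) = 46/5.

46/5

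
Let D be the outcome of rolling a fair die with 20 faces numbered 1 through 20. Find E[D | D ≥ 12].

16

Given D ≥ 12, D is equally likely to be any of {12, 13, 14, 15, 16, 17, 18, 19, 20}.
E[D | D ≥ 12] = (12 + 13 + 14 + 15 + 16 + 17 + 18 + 19 + 20) / 9 = 16.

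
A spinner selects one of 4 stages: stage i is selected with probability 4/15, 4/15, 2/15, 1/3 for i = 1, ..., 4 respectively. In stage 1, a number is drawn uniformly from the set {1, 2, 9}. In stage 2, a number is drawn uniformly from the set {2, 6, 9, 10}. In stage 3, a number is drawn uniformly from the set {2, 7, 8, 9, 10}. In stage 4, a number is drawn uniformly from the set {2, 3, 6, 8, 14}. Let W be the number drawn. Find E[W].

E[W | stage 1] = (1+2+9)/3 = 4.
E[W | stage 2] = (2+6+9+10)/4 = 27/4.
E[W | stage 3] = (2+7+8+9+10)/5 = 36/5.
E[W | stage 4] = (2+3+6+8+14)/5 = 33/5.
E[W] = (4/15)·(4) + (4/15)·(27/4) + (2/15)·(36/5) + (1/3)·(33/5) = 452/75.

452/75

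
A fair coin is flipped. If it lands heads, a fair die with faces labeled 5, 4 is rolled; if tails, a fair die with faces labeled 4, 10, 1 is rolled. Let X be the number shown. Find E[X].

19/4

E[X | heads] = (5+4)/2 = 9/2.
E[X | tails] = (4+10+1)/3 = 5.
E[X] = (1/2)·(9/2) + (1/2)·(5) = 19/4.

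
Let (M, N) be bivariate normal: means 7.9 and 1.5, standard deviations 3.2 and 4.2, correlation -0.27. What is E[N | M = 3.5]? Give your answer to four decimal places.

E[N | M=x] = μ_N + ρ(σ_N/σ_M)(x − μ_M) for jointly normal variables.
E[N | M=3.5] = 1.5 + (-0.27)·(4.2/3.2)·(3.5 − (7.9)) = 1.5 + (-0.354375)·(-4.4) = 3.0593.

3.0593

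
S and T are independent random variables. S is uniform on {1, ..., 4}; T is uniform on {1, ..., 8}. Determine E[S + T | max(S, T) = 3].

24/5

Outcomes with max(S, T) = 3: (1,3), (2,3), (3,1), (3,2), (3,3), each with probability 1/32.
E[S + T | max(S, T) = 3] = (4 + 5 + 4 + 5 + 6) / 5 = 24/5.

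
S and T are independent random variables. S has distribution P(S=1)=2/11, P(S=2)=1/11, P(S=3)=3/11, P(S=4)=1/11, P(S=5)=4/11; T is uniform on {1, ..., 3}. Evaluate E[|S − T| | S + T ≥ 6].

39/17

P(S + T ≥ 6) = 17/33.
Summing |S−T|·P(x,y) over outcomes with S + T ≥ 6 gives 13/11.
E[|S − T| | S + T ≥ 6] = (13/11) / (17/33) = 39/17.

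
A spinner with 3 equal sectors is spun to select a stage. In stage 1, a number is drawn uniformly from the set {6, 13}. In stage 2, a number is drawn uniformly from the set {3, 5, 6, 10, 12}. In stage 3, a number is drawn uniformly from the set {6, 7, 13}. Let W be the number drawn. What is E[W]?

761/90

E[W | stage 1] = (6+13)/2 = 19/2.
E[W | stage 2] = (3+5+6+10+12)/5 = 36/5.
E[W | stage 3] = (6+7+13)/3 = 26/3.
By the law of total expectation,
E[W] = (1/3)·(19/2) + (1/3)·(36/5) + (1/3)·(26/3) = 761/90.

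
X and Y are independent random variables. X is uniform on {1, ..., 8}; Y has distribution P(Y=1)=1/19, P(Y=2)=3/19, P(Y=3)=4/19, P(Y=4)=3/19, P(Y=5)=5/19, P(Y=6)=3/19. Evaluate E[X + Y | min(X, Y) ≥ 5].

95/8

P(min(X, Y) ≥ 5) = 4/19.
Summing (X+Y)·P(x,y) over outcomes with min(X, Y) ≥ 5 gives 5/2.
E[X + Y | min(X, Y) ≥ 5] = (5/2) / (4/19) = 95/8.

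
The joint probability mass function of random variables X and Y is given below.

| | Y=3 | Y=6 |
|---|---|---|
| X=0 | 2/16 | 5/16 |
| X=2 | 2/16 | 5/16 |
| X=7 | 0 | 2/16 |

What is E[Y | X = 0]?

36/7

P(X = 0) = 7/16.
Σ Y·P over the event = 3·(2/16) + 6·(5/16) = 9/4.
E[Y | X = 0] = (9/4) / (7/16) = 36/7.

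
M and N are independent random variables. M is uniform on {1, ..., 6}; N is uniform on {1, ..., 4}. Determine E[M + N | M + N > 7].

Outcomes with M + N > 7: (4,4), (5,3), (5,4), (6,2), (6,3), (6,4), each with probability 1/24.
E[M + N | M + N > 7] = (8 + 8 + 9 + 8 + 9 + 10) / 6 = 26/3.

26/3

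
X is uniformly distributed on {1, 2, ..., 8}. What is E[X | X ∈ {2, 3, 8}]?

P(X ∈ {2, 3, 8}) = 3/8.
Σ over the event: 2·1/8 + 3·1/8 + 8·1/8 = 13/8.
E[X | X ∈ {2, 3, 8}] = (13/8) / (3/8) = 13/3.

13/3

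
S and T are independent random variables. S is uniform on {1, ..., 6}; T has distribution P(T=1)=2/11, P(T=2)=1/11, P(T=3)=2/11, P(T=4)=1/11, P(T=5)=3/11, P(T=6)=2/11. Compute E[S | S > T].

P(S > T) = 25/66.
Summing S·P(x,y) over outcomes with S > T gives 39/22.
E[S | S > T] = (39/22) / (25/66) = 117/25.

117/25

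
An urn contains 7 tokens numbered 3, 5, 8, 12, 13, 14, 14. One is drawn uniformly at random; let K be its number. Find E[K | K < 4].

P(K < 4) = 1/7.
Σ over the event: 3·1/7 = 3/7.
E[K | K < 4] = (3/7) / (1/7) = 3.

3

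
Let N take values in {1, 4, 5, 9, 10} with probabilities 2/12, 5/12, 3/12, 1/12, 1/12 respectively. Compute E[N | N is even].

P(N is even) = 1/2.
Σ over the event: 4·5/12 + 10·1/12 = 5/2.
E[N | N is even] = (5/2) / (1/2) = 5.

5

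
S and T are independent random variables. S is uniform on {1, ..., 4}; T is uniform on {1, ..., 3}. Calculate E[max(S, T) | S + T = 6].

7/2

Outcomes with S + T = 6: (3,3), (4,2), each with probability 1/12.
E[max(S, T) | S + T = 6] = (3 + 4) / 2 = 7/2.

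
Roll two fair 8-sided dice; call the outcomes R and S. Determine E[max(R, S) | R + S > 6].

324/49

P(R + S > 6) = 49/64.
Summing max(R,S)·P(x,y) over outcomes with R + S > 6 gives 81/16.
E[max(R, S) | R + S > 6] = (81/16) / (49/64) = 324/49.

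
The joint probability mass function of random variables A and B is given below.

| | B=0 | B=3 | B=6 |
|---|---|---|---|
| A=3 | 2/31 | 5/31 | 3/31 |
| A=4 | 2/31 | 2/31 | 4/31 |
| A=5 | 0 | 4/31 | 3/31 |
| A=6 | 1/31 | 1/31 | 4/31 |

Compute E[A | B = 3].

49/12

P(B = 3) = 12/31.
Σ A·P over the event = 3·(5/31) + 4·(2/31) + 5·(4/31) + 6·(1/31) = 49/31.
E[A | B = 3] = (49/31) / (12/31) = 49/12.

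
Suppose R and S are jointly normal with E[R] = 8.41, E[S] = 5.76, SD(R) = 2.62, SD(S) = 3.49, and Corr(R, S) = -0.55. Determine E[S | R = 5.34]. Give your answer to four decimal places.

For a bivariate normal, E[S | R=x] = μ_S + ρ·(σ_S/σ_R)·(x − μ_R).
E[S | R=5.34] = 5.76 + (-0.55)·(3.49/2.62)·(5.34 − (8.41)) = 5.76 + (-0.73263)·(-3.07) = 8.0092.

8.0092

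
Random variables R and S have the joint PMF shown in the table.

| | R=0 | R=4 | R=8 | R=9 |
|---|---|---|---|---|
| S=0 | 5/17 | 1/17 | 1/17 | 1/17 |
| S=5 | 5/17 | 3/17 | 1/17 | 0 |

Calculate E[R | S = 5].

P(S = 5) = 9/17.
Σ R·P over the event = 0·(5/17) + 4·(3/17) + 8·(1/17) = 20/17.
E[R | S = 5] = (20/17) / (9/17) = 20/9.

20/9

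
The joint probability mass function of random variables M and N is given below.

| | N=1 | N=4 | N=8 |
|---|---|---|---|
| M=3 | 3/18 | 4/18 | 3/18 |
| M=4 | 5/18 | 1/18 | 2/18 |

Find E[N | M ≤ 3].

P(M ≤ 3) = 5/9.
Σ N·P over the event = 1·(3/18) + 4·(4/18) + 8·(3/18) = 43/18.
E[N | M ≤ 3] = (43/18) / (5/9) = 43/10.

43/10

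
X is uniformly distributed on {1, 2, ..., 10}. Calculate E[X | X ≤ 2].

Given X ≤ 2, X is equally likely to be any of {1, 2}.
E[X | X ≤ 2] = (1 + 2) / 2 = 3/2.

3/2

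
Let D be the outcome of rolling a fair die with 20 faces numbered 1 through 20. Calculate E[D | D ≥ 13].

33/2

Given D ≥ 13, D is equally likely to be any of {13, 14, 15, 16, 17, 18, 19, 20}.
E[D | D ≥ 13] = (13 + 14 + 15 + 16 + 17 + 18 + 19 + 20) / 8 = 33/2.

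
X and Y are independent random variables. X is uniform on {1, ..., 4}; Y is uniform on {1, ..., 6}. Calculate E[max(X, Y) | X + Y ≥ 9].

Outcomes with X + Y ≥ 9: (3,6), (4,5), (4,6), each with probability 1/24.
E[max(X, Y) | X + Y ≥ 9] = (6 + 5 + 6) / 3 = 17/3.

17/3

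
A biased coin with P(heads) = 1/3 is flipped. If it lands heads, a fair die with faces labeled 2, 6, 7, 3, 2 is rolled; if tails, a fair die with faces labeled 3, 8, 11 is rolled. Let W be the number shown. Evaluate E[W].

56/9

E[W | heads] = (2+6+7+3+2)/5 = 4.
E[W | tails] = (3+8+11)/3 = 22/3.
E[W] = (1/3)·(4) + (2/3)·(22/3) = 56/9.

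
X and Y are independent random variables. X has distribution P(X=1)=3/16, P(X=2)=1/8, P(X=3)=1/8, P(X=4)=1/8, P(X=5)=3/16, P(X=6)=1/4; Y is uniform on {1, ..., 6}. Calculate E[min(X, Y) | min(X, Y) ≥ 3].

177/44

P(min(X, Y) ≥ 3) = 11/24.
Summing min(X,Y)·P(x,y) over outcomes with min(X, Y) ≥ 3 gives 59/32.
E[min(X, Y) | min(X, Y) ≥ 3] = (59/32) / (11/24) = 177/44.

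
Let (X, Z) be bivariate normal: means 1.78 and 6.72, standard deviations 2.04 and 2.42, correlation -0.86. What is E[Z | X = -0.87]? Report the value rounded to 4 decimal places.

E[Z | X=x] = μ_Z + ρ(σ_Z/σ_X)(x − μ_X) for jointly normal variables.
E[Z | X=-0.87] = 6.72 + (-0.86)·(2.42/2.04)·(-0.87 − (1.78)) = 6.72 + (-1.0202)·(-2.65) = 9.4235.

9.4235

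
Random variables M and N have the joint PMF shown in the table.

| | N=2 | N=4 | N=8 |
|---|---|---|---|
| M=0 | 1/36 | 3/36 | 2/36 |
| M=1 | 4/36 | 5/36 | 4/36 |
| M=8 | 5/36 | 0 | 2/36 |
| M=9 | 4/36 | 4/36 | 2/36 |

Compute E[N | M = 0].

P(M = 0) = 1/6.
Σ N·P over the event = 2·(1/36) + 4·(3/36) + 8·(2/36) = 5/6.
E[N | M = 0] = (5/6) / (1/6) = 5.

5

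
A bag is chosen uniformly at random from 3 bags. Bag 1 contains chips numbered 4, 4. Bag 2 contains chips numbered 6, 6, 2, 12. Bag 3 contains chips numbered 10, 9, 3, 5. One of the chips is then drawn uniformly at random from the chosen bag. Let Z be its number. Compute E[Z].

23/4

E[Z | bag 1] = (4+4)/2 = 4.
E[Z | bag 2] = (6+6+2+12)/4 = 13/2.
E[Z | bag 3] = (10+9+3+5)/4 = 27/4.
E[Z] = (1/3)·(4) + (1/3)·(13/2) + (1/3)·(27/4) = 23/4.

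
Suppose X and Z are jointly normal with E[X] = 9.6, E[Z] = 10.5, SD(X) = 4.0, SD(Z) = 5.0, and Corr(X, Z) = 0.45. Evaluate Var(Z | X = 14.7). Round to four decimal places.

19.9375

The conditional variance in a bivariate normal is σ_Z²(1 − ρ²), independent of x.
Var(Z | X=14.7) = (5.0)²·(1 − (0.45)²) = 25·0.7975 = 19.9375.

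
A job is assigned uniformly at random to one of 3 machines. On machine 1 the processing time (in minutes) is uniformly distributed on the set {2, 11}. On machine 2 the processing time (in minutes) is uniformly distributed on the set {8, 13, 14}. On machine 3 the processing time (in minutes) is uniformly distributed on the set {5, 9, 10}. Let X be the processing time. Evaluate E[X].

E[X | machine 1] = (2+11)/2 = 13/2.
E[X | machine 2] = (8+13+14)/3 = 35/3.
E[X | machine 3] = (5+9+10)/3 = 8.
E[X] = (1/3)·(13/2) + (1/3)·(35/3) + (1/3)·(8) = 157/18.

157/18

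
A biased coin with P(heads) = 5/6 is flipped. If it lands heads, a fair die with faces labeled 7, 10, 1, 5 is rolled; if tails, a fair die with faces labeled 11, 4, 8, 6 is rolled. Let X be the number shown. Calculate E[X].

E[X | heads] = (7+10+1+5)/4 = 23/4.
E[X | tails] = (11+4+8+6)/4 = 29/4.
By the law of total expectation,
E[X] = (5/6)·(23/4) + (1/6)·(29/4) = 6.

6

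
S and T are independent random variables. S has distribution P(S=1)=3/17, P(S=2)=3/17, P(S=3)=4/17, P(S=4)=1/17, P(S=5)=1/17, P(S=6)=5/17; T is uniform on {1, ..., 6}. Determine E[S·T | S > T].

566/43

P(S > T) = 43/102.
Summing ST·P(x,y) over outcomes with S > T gives 283/51.
E[S·T | S > T] = (283/51) / (43/102) = 566/43.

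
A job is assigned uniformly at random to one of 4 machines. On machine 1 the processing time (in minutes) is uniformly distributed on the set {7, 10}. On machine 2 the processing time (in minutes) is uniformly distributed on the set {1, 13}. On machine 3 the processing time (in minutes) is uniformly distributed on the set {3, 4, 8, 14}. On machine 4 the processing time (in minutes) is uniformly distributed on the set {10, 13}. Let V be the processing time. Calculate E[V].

E[V | machine 1] = (7+10)/2 = 17/2.
E[V | machine 2] = (1+13)/2 = 7.
E[V | machine 3] = (3+4+8+14)/4 = 29/4.
E[V | machine 4] = (10+13)/2 = 23/2.
E[V] = (1/4)·(17/2) + (1/4)·(7) + (1/4)·(29/4) + (1/4)·(23/2) = 137/16.

137/16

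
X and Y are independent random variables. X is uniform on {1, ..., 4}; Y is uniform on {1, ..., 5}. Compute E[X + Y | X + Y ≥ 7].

23/3

Outcomes with X + Y ≥ 7: (2,5), (3,4), (3,5), (4,3), (4,4), (4,5), each with probability 1/20.
E[X + Y | X + Y ≥ 7] = (7 + 7 + 8 + 7 + 8 + 9) / 6 = 23/3.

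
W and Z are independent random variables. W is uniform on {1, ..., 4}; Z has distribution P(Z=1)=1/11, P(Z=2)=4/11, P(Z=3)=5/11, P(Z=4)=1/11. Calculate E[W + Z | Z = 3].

P(Z = 3) = 5/11.
Summing (W+Z)·P(x,y) over outcomes with Z = 3 gives 5/2.
E[W + Z | Z = 3] = (5/2) / (5/11) = 11/2.

11/2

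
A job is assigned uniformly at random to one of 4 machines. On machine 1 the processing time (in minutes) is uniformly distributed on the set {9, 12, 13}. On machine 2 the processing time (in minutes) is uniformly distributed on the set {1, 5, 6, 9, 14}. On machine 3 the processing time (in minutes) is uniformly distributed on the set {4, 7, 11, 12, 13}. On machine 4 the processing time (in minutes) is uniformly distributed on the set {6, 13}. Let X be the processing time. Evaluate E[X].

E[X | machine 1] = (9+12+13)/3 = 34/3.
E[X | machine 2] = (1+5+6+9+14)/5 = 7.
E[X | machine 3] = (4+7+11+12+13)/5 = 47/5.
E[X | machine 4] = (6+13)/2 = 19/2.
E[X] = (1/4)·(34/3) + (1/4)·(7) + (1/4)·(47/5) + (1/4)·(19/2) = 1117/120.

1117/120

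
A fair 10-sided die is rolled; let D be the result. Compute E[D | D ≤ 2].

3/2

Given D ≤ 2, D is equally likely to be any of {1, 2}.
E[D | D ≤ 2] = (1 + 2) / 2 = 3/2.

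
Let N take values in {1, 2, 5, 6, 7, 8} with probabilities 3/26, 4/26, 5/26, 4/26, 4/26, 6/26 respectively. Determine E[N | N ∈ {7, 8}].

P(N ∈ {7, 8}) = 5/13.
Σ over the event: 7·2/13 + 8·3/13 = 38/13.
E[N | N ∈ {7, 8}] = (38/13) / (5/13) = 38/5.

38/5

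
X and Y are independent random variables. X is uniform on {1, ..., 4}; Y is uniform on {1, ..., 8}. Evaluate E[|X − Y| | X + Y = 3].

1

P(X + Y = 3) = 1/16.
Summing |X−Y|·P(x,y) over outcomes with X + Y = 3 gives 1/16.
E[|X − Y| | X + Y = 3] = (1/16) / (1/16) = 1.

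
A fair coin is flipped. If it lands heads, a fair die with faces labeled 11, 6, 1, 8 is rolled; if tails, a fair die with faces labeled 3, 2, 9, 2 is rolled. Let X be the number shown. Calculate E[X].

E[X | heads] = (11+6+1+8)/4 = 13/2.
E[X | tails] = (3+2+9+2)/4 = 4.
By the law of total expectation,
E[X] = (1/2)·(13/2) + (1/2)·(4) = 21/4.

21/4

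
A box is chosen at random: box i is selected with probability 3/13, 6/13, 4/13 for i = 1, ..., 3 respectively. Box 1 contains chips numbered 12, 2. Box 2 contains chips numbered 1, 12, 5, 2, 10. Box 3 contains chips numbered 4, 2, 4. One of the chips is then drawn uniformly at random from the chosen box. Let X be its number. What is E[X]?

211/39

E[X | box 1] = (12+2)/2 = 7.
E[X | box 2] = (1+12+5+2+10)/5 = 6.
E[X | box 3] = (4+2+4)/3 = 10/3.
By the law of total expectation,
E[X] = (3/13)·(7) + (6/13)·(6) + (4/13)·(10/3) = 211/39.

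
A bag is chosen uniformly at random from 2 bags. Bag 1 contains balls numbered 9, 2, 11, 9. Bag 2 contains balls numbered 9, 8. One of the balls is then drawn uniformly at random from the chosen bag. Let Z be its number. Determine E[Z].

65/8

E[Z | bag 1] = (9+2+11+9)/4 = 31/4.
E[Z | bag 2] = (9+8)/2 = 17/2.
E[Z] = (1/2)·(31/4) + (1/2)·(17/2) = 65/8.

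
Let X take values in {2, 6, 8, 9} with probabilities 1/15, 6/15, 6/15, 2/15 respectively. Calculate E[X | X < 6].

P(X < 6) = 1/15.
Σ over the event: 2·1/15 = 2/15.
E[X | X < 6] = (2/15) / (1/15) = 2.

2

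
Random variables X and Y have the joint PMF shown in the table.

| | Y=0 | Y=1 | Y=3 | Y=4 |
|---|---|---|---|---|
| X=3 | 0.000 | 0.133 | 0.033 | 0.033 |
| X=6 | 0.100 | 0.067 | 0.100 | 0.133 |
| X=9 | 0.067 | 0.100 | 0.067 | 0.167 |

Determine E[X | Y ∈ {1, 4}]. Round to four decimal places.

P(Y ∈ {1, 4}) = 0.633.
Σ X·P over the event = 3·(0.133) + 3·(0.033) + 6·(0.067) + 6·(0.133) + 9·(0.100) + 9·(0.167) = 4.101.
E[X | Y ∈ {1, 4}] = (4.101) / (0.633) = 6.4787.

6.4787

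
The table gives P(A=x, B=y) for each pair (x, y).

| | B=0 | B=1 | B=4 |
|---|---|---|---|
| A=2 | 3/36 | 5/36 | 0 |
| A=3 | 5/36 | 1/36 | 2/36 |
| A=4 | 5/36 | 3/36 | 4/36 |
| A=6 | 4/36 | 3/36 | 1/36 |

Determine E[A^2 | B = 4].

118/7

P(B = 4) = 7/36.
Σ A^2·P over the event = 9·(2/36) + 16·(4/36) + 36·(1/36) = 59/18.
E[A^2 | B = 4] = (59/18) / (7/36) = 118/7.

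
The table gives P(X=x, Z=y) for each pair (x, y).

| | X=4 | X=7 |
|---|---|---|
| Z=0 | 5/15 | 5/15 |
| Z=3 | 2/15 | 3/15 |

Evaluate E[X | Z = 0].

P(Z = 0) = 2/3.
Σ X·P over the event = 4·(5/15) + 7·(5/15) = 11/3.
E[X | Z = 0] = (11/3) / (2/3) = 11/2.

11/2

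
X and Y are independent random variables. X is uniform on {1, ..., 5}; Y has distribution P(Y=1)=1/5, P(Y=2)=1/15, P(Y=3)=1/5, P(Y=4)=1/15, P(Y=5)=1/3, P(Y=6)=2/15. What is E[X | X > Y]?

43/11

P(X > Y) = 22/75.
Summing X·P(x,y) over outcomes with X > Y gives 86/75.
E[X | X > Y] = (86/75) / (22/75) = 43/11.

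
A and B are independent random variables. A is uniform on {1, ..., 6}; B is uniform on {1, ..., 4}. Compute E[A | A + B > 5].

32/7

P(A + B > 5) = 7/12.
Summing A·P(x,y) over outcomes with A + B > 5 gives 8/3.
E[A | A + B > 5] = (8/3) / (7/12) = 32/7.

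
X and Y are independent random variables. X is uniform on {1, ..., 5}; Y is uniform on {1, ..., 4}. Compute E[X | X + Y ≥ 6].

Outcomes with X + Y ≥ 6: (2,4), (3,3), (3,4), (4,2), (4,3), (4,4), (5,1), (5,2), (5,3), (5,4), each with probability 1/20.
E[X | X + Y ≥ 6] = (2 + 3 + 3 + 4 + 4 + 4 + 5 + 5 + 5 + 5) / 10 = 4.

4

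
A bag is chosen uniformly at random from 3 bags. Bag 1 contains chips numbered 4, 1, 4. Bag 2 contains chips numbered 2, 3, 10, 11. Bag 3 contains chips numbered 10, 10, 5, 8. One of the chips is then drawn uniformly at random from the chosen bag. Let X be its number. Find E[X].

71/12

E[X | bag 1] = (4+1+4)/3 = 3.
E[X | bag 2] = (2+3+10+11)/4 = 13/2.
E[X | bag 3] = (10+10+5+8)/4 = 33/4.
By the law of total expectation,
E[X] = (1/3)·(3) + (1/3)·(13/2) + (1/3)·(33/4) = 71/12.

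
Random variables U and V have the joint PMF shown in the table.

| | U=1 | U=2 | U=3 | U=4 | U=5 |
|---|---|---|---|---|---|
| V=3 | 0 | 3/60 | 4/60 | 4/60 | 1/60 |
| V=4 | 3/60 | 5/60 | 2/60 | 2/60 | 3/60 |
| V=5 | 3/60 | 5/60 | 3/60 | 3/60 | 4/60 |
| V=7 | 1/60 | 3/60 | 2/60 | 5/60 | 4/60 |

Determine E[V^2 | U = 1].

172/7

P(U = 1) = 7/60.
Summing V^2·P(U=x,V=y) over the conditioning event gives 43/15.
E[V^2 | U = 1] = (43/15) / (7/60) = 172/7.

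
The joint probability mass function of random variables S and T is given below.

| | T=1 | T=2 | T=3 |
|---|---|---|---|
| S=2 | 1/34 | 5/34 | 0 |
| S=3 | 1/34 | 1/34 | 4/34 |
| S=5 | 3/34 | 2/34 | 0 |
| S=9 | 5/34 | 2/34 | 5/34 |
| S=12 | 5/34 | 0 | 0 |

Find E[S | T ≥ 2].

P(T ≥ 2) = 19/34.
Summing S·P(S=x,T=y) over the conditioning event gives 49/17.
E[S | T ≥ 2] = (49/17) / (19/34) = 98/19.

98/19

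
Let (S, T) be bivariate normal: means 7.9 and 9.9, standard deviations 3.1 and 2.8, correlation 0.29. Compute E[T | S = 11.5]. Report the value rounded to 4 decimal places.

10.8430

The regression of T on S has slope ρ·σ_T/σ_S and passes through (μ_S, μ_T).
E[T | S=11.5] = 9.9 + (0.29)·(2.8/3.1)·(11.5 − (7.9)) = 9.9 + (0.26194)·(3.6) = 10.8430.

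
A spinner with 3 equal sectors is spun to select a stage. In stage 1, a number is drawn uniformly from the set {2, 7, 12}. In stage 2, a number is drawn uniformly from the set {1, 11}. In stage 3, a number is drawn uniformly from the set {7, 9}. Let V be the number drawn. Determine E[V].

E[V | stage 1] = (2+7+12)/3 = 7.
E[V | stage 2] = (1+11)/2 = 6.
E[V | stage 3] = (7+9)/2 = 8.
E[V] = (1/3)·(7) + (1/3)·(6) + (1/3)·(8) = 7.

7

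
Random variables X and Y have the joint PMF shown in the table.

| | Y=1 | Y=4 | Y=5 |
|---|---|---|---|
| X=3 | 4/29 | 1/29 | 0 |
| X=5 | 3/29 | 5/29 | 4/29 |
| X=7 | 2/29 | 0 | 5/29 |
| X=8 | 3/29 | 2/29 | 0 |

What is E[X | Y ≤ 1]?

P(Y ≤ 1) = 12/29.
Σ X·P over the event = 3·(4/29) + 5·(3/29) + 7·(2/29) + 8·(3/29) = 65/29.
E[X | Y ≤ 1] = (65/29) / (12/29) = 65/12.

65/12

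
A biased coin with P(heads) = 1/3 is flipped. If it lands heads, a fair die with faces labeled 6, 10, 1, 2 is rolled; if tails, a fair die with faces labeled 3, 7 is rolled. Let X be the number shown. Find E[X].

59/12

E[X | heads] = (6+10+1+2)/4 = 19/4.
E[X | tails] = (3+7)/2 = 5.
By the law of total expectation,
E[X] = (1/3)·(19/4) + (2/3)·(5) = 59/12.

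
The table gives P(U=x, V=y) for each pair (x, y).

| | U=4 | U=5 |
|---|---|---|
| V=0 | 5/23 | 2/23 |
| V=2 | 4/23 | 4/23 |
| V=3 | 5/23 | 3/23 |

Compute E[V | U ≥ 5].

P(U ≥ 5) = 9/23.
Summing V·P(U=x,V=y) over the conditioning event gives 17/23.
E[V | U ≥ 5] = (17/23) / (9/23) = 17/9.

17/9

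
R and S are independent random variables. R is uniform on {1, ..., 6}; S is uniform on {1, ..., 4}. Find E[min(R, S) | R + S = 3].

1

Outcomes with R + S = 3: (1,2), (2,1), each with probability 1/24.
E[min(R, S) | R + S = 3] = (1 + 1) / 2 = 1.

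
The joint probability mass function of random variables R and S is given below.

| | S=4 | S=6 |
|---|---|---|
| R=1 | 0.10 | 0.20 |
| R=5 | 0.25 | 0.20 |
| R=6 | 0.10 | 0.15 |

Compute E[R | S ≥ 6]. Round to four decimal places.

3.8182

P(S ≥ 6) = 0.55.
Σ R·P over the event = 1·(0.20) + 5·(0.20) + 6·(0.15) = 2.10.
E[R | S ≥ 6] = (2.10) / (0.55) = 3.8182.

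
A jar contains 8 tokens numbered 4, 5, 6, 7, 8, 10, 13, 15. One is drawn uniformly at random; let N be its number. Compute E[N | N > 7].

P(N > 7) = 1/2.
Σ over the event: 8·1/8 + 10·1/8 + 13·1/8 + 15·1/8 = 23/4.
E[N | N > 7] = (23/4) / (1/2) = 23/2.

23/2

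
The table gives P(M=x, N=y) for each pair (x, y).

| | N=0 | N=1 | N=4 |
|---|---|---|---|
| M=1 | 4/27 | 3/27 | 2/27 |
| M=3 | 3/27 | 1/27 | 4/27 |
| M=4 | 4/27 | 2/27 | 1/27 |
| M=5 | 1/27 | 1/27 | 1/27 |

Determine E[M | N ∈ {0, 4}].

P(N ∈ {0, 4}) = 20/27.
Σ M·P over the event = 1·(4/27) + 1·(2/27) + 3·(3/27) + 3·(4/27) + 4·(4/27) + 4·(1/27) + 5·(1/27) + 5·(1/27) = 19/9.
E[M | N ∈ {0, 4}] = (19/9) / (20/27) = 57/20.

57/20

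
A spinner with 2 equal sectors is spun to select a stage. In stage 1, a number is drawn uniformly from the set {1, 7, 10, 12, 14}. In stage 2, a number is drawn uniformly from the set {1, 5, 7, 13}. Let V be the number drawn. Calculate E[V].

153/20

E[V | stage 1] = (1+7+10+12+14)/5 = 44/5.
E[V | stage 2] = (1+5+7+13)/4 = 13/2.
By the law of total expectation,
E[V] = (1/2)·(44/5) + (1/2)·(13/2) = 153/20.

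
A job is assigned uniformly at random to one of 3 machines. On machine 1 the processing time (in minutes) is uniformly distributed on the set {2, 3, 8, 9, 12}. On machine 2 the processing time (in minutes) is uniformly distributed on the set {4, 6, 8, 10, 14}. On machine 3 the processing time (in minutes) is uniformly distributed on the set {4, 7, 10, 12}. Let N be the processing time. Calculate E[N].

469/60

E[N | machine 1] = (2+3+8+9+12)/5 = 34/5.
E[N | machine 2] = (4+6+8+10+14)/5 = 42/5.
E[N | machine 3] = (4+7+10+12)/4 = 33/4.
By the law of total expectation,
E[N] = (1/3)·(34/5) + (1/3)·(42/5) + (1/3)·(33/4) = 469/60.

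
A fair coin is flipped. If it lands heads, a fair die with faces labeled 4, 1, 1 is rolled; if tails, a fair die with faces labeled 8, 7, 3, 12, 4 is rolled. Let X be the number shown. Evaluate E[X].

22/5

E[X | heads] = (4+1+1)/3 = 2.
E[X | tails] = (8+7+3+12+4)/5 = 34/5.
By the law of total expectation,
E[X] = (1/2)·(2) + (1/2)·(34/5) = 22/5.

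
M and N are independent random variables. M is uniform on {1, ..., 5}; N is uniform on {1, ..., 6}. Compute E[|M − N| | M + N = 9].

5/3

Outcomes with M + N = 9: (3,6), (4,5), (5,4), each with probability 1/30.
E[|M − N| | M + N = 9] = (3 + 1 + 1) / 3 = 5/3.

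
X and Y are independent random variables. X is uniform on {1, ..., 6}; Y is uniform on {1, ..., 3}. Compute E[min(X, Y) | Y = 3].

P(Y = 3) = 1/3.
Summing min(X,Y)·P(x,y) over outcomes with Y = 3 gives 5/6.
E[min(X, Y) | Y = 3] = (5/6) / (1/3) = 5/2.

5/2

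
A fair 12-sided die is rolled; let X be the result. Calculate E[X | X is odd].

Given X is odd, X is equally likely to be any of {1, 3, 5, 7, 9, 11}.
E[X | X is odd] = (1 + 3 + 5 + 7 + 9 + 11) / 6 = 6.

6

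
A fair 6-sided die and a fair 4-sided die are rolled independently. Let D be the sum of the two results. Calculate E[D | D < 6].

P(D < 6) = 5/12.
Σ over the event: 2·1/24 + 3·1/12 + 4·1/8 + 5·1/6 = 5/3.
E[D | D < 6] = (5/3) / (5/12) = 4.

4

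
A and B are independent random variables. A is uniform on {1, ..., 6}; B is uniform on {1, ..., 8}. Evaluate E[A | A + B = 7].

7/2

Outcomes with A + B = 7: (1,6), (2,5), (3,4), (4,3), (5,2), (6,1), each with probability 1/48.
E[A | A + B = 7] = (1 + 2 + 3 + 4 + 5 + 6) / 6 = 7/2.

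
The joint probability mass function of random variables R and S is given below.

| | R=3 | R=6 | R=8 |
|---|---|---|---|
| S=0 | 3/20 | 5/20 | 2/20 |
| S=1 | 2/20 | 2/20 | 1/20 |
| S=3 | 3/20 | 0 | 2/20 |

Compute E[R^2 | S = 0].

P(S = 0) = 1/2.
Σ R^2·P over the event = 9·(3/20) + 36·(5/20) + 64·(2/20) = 67/4.
E[R^2 | S = 0] = (67/4) / (1/2) = 67/2.

67/2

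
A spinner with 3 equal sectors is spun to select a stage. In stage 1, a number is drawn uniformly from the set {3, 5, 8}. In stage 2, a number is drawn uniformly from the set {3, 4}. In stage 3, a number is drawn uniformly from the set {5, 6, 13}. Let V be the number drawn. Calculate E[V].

E[V | stage 1] = (3+5+8)/3 = 16/3.
E[V | stage 2] = (3+4)/2 = 7/2.
E[V | stage 3] = (5+6+13)/3 = 8.
By the law of total expectation,
E[V] = (1/3)·(16/3) + (1/3)·(7/2) + (1/3)·(8) = 101/18.

101/18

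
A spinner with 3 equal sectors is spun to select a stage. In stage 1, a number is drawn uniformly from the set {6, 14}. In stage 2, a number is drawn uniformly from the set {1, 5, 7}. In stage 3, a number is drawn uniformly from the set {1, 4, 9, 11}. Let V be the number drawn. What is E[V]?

247/36

E[V | stage 1] = (6+14)/2 = 10.
E[V | stage 2] = (1+5+7)/3 = 13/3.
E[V | stage 3] = (1+4+9+11)/4 = 25/4.
By the law of total expectation,
E[V] = (1/3)·(10) + (1/3)·(13/3) + (1/3)·(25/4) = 247/36.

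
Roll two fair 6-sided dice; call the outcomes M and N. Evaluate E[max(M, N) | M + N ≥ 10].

35/6

Outcomes with M + N ≥ 10: (4,6), (5,5), (5,6), (6,4), (6,5), (6,6), each with probability 1/36.
E[max(M, N) | M + N ≥ 10] = (6 + 5 + 6 + 6 + 6 + 6) / 6 = 35/6.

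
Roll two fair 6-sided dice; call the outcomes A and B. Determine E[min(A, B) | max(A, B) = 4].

16/7

P(max(A, B) = 4) = 7/36.
Summing min(A,B)·P(x,y) over outcomes with max(A, B) = 4 gives 4/9.
E[min(A, B) | max(A, B) = 4] = (4/9) / (7/36) = 16/7.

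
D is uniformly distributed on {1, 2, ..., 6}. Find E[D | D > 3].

Given D > 3, D is equally likely to be any of {4, 5, 6}.
E[D | D > 3] = (4 + 5 + 6) / 3 = 5.

5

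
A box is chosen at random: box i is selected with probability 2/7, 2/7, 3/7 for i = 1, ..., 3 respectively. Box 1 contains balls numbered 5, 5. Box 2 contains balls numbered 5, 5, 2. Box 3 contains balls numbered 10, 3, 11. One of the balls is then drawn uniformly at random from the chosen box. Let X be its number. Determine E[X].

6

E[X | box 1] = (5+5)/2 = 5.
E[X | box 2] = (5+5+2)/3 = 4.
E[X | box 3] = (10+3+11)/3 = 8.
By the law of total expectation,
E[X] = (2/7)·(5) + (2/7)·(4) + (3/7)·(8) = 6.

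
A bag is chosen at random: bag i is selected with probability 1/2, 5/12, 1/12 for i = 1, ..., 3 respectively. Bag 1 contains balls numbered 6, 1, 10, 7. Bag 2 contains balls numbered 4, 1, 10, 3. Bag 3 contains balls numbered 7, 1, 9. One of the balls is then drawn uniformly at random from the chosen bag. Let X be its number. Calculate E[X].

385/72

E[X | bag 1] = (6+1+10+7)/4 = 6.
E[X | bag 2] = (4+1+10+3)/4 = 9/2.
E[X | bag 3] = (7+1+9)/3 = 17/3.
By the law of total expectation,
E[X] = (1/2)·(6) + (5/12)·(9/2) + (1/12)·(17/3) = 385/72.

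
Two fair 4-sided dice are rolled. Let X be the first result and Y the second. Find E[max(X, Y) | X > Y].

Outcomes with X > Y: (2,1), (3,1), (3,2), (4,1), (4,2), (4,3), each with probability 1/16.
E[max(X, Y) | X > Y] = (2 + 3 + 3 + 4 + 4 + 4) / 6 = 10/3.

10/3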